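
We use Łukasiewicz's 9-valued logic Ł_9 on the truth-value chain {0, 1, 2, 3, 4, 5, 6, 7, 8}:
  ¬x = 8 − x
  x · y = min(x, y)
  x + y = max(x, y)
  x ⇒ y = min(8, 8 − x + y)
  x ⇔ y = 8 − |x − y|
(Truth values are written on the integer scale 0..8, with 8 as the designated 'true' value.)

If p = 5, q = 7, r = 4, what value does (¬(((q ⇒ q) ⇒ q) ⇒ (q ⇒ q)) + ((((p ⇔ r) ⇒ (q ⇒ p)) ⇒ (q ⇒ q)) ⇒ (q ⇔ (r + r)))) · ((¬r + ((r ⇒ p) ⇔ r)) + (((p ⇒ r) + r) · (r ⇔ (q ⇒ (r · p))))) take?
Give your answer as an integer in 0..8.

5

q ⇒ q = 7 ⇒ 7 = 8
(q ⇒ q) ⇒ q = 8 ⇒ 7 = 7
q ⇒ q = 7 ⇒ 7 = 8
((q ⇒ q) ⇒ q) ⇒ (q ⇒ q) = 7 ⇒ 8 = 8
¬(((q ⇒ q) ⇒ q) ⇒ (q ⇒ q)) = ¬8 = 0
p ⇔ r = 5 ⇔ 4 = 7
q ⇒ p = 7 ⇒ 5 = 6
(p ⇔ r) ⇒ (q ⇒ p) = 7 ⇒ 6 = 7
q ⇒ q = 7 ⇒ 7 = 8
((p ⇔ r) ⇒ (q ⇒ p)) ⇒ (q ⇒ q) = 7 ⇒ 8 = 8
r + r = 4 + 4 = 4
q ⇔ (r + r) = 7 ⇔ 4 = 5
(((p ⇔ r) ⇒ (q ⇒ p)) ⇒ (q ⇒ q)) ⇒ (q ⇔ (r + r)) = 8 ⇒ 5 = 5
¬(((q ⇒ q) ⇒ q) ⇒ (q ⇒ q)) + ((((p ⇔ r) ⇒ (q ⇒ p)) ⇒ (q ⇒ q)) ⇒ (q ⇔ (r + r))) = 0 + 5 = 5
¬r = ¬4 = 4
r ⇒ p = 4 ⇒ 5 = 8
(r ⇒ p) ⇔ r = 8 ⇔ 4 = 4
¬r + ((r ⇒ p) ⇔ r) = 4 + 4 = 4
p ⇒ r = 5 ⇒ 4 = 7
(p ⇒ r) + r = 7 + 4 = 7
r · p = 4 · 5 = 4
q ⇒ (r · p) = 7 ⇒ 4 = 5
r ⇔ (q ⇒ (r · p)) = 4 ⇔ 5 = 7
((p ⇒ r) + r) · (r ⇔ (q ⇒ (r · p))) = 7 · 7 = 7
(¬r + ((r ⇒ p) ⇔ r)) + (((p ⇒ r) + r) · (r ⇔ (q ⇒ (r · p)))) = 4 + 7 = 7
(¬(((q ⇒ q) ⇒ q) ⇒ (q ⇒ q)) + ((((p ⇔ r) ⇒ (q ⇒ p)) ⇒ (q ⇒ q)) ⇒ (q ⇔ (r + r)))) · ((¬r + ((r ⇒ p) ⇔ r)) + (((p ⇒ r) + r) · (r ⇔ (q ⇒ (r · p))))) = 5 · 7 = 5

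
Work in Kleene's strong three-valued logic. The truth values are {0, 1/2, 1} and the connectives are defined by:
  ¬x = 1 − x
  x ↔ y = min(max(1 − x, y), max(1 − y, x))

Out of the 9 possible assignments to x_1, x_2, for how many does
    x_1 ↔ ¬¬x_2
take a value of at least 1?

2

x_1 = 0, x_2 = 0 ↦ 1  ≥
x_1 = 0, x_2 = 1/2 ↦ 1/2  <
x_1 = 0, x_2 = 1 ↦ 0  <
x_1 = 1/2, x_2 = 0 ↦ 1/2  <
x_1 = 1/2, x_2 = 1/2 ↦ 1/2  <
x_1 = 1/2, x_2 = 1 ↦ 1/2  <
x_1 = 1, x_2 = 0 ↦ 0  <
x_1 = 1, x_2 = 1/2 ↦ 1/2  <
x_1 = 1, x_2 = 1 ↦ 1  ≥
So 2 of the 9 assignments meet the threshold.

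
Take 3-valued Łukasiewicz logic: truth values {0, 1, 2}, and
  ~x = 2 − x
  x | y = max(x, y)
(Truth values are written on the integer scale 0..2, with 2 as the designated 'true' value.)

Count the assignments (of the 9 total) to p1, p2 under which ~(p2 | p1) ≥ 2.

p1 = 0, p2 = 0 ↦ 2  ≥
p1 = 0, p2 = 1 ↦ 1  <
p1 = 0, p2 = 2 ↦ 0  <
p1 = 1, p2 = 0 ↦ 1  <
p1 = 1, p2 = 1 ↦ 1  <
p1 = 1, p2 = 2 ↦ 0  <
p1 = 2, p2 = 0 ↦ 0  <
p1 = 2, p2 = 1 ↦ 0  <
p1 = 2, p2 = 2 ↦ 0  <
So 1 of the 9 assignments meets the threshold.

1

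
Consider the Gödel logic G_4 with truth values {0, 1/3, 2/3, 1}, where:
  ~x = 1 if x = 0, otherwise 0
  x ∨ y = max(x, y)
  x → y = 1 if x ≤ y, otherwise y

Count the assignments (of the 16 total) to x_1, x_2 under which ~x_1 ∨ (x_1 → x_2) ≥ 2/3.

x_1 = 0, x_2 = 0 ↦ 1  ≥
x_1 = 0, x_2 = 1/3 ↦ 1  ≥
x_1 = 0, x_2 = 2/3 ↦ 1  ≥
x_1 = 0, x_2 = 1 ↦ 1  ≥
x_1 = 1/3, x_2 = 0 ↦ 0  <
x_1 = 1/3, x_2 = 1/3 ↦ 1  ≥
x_1 = 1/3, x_2 = 2/3 ↦ 1  ≥
x_1 = 1/3, x_2 = 1 ↦ 1  ≥
x_1 = 2/3, x_2 = 0 ↦ 0  <
x_1 = 2/3, x_2 = 1/3 ↦ 1/3  <
x_1 = 2/3, x_2 = 2/3 ↦ 1  ≥
x_1 = 2/3, x_2 = 1 ↦ 1  ≥
x_1 = 1, x_2 = 0 ↦ 0  <
x_1 = 1, x_2 = 1/3 ↦ 1/3  <
x_1 = 1, x_2 = 2/3 ↦ 2/3  ≥
x_1 = 1, x_2 = 1 ↦ 1  ≥
So 11 of the 16 assignments meet the threshold.

11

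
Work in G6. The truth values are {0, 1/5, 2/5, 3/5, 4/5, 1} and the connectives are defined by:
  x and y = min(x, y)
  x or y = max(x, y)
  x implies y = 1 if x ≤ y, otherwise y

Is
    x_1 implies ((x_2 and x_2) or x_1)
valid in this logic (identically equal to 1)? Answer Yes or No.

At x_1 = 3/5, x_2 = 1/5, for instance:
x_2 and x_2 = 1/5 and 1/5 = 1/5
(x_2 and x_2) or x_1 = 1/5 or 3/5 = 3/5
x_1 implies ((x_2 and x_2) or x_1) = 3/5 implies 3/5 = 1
and checking the remaining 35 assignments likewise gives ≥ 1 in every case.

Yes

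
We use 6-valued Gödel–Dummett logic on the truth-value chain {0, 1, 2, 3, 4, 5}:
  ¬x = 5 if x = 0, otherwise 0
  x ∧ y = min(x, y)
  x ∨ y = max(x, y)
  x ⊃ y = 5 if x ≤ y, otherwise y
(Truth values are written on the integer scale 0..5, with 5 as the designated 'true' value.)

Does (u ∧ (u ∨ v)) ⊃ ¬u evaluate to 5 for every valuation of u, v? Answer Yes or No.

Counterexample: take u = 1, v = 0.
u ∨ v = 1 ∨ 0 = 1
u ∧ (u ∨ v) = 1 ∧ 1 = 1
¬u = ¬1 = 0
(u ∧ (u ∨ v)) ⊃ ¬u = 1 ⊃ 0 = 0
This gives 0 ≠ 5.

No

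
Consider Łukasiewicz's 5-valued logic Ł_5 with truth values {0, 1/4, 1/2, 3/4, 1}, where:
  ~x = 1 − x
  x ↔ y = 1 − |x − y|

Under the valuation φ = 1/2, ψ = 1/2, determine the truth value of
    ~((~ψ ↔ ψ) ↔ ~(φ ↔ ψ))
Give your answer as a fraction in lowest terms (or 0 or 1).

1

~ψ = ~1/2 = 1/2
~ψ ↔ ψ = 1/2 ↔ 1/2 = 1
φ ↔ ψ = 1/2 ↔ 1/2 = 1
~(φ ↔ ψ) = ~1 = 0
(~ψ ↔ ψ) ↔ ~(φ ↔ ψ) = 1 ↔ 0 = 0
~((~ψ ↔ ψ) ↔ ~(φ ↔ ψ)) = ~0 = 1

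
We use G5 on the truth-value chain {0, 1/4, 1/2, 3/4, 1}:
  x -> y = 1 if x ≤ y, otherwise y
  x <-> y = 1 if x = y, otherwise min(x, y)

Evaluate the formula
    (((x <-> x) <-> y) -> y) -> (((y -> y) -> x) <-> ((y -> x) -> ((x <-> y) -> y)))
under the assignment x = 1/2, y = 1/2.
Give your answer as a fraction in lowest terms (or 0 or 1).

1

x <-> x = 1/2 <-> 1/2 = 1
(x <-> x) <-> y = 1 <-> 1/2 = 1/2
((x <-> x) <-> y) -> y = 1/2 -> 1/2 = 1
y -> y = 1/2 -> 1/2 = 1
(y -> y) -> x = 1 -> 1/2 = 1/2
y -> x = 1/2 -> 1/2 = 1
x <-> y = 1/2 <-> 1/2 = 1
(x <-> y) -> y = 1 -> 1/2 = 1/2
(y -> x) -> ((x <-> y) -> y) = 1 -> 1/2 = 1/2
((y -> y) -> x) <-> ((y -> x) -> ((x <-> y) -> y)) = 1/2 <-> 1/2 = 1
(((x <-> x) <-> y) -> y) -> (((y -> y) -> x) <-> ((y -> x) -> ((x <-> y) -> y))) = 1 -> 1 = 1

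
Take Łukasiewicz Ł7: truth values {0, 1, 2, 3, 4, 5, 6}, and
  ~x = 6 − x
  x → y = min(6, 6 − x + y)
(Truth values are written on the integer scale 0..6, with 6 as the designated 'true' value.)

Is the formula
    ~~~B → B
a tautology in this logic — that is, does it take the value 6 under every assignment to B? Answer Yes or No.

No

Counterexample: take B = 0.
~B = ~0 = 6
~~B = ~6 = 0
~~~B = ~0 = 6
~~~B → B = 6 → 0 = 0
This gives 0 ≠ 6.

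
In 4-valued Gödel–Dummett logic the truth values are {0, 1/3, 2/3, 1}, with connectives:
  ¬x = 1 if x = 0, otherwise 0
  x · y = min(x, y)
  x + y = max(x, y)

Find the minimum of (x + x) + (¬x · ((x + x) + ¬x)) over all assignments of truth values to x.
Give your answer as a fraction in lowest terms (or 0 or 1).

1/3

Take x = 1/3:
x + x = 1/3 + 1/3 = 1/3
¬x = ¬1/3 = 0
x + x = 1/3 + 1/3 = 1/3
¬x = ¬1/3 = 0
(x + x) + ¬x = 1/3 + 0 = 1/3
¬x · ((x + x) + ¬x) = 0 · 1/3 = 0
(x + x) + (¬x · ((x + x) + ¬x)) = 1/3 + 0 = 1/3
No assignment yields a value below 1/3, so this is the minimum.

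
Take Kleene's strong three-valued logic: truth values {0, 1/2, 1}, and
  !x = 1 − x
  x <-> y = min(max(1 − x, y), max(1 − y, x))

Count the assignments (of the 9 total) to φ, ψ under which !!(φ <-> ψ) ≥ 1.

2

φ = 0, ψ = 0 ↦ 1  ≥
φ = 0, ψ = 1/2 ↦ 1/2  <
φ = 0, ψ = 1 ↦ 0  <
φ = 1/2, ψ = 0 ↦ 1/2  <
φ = 1/2, ψ = 1/2 ↦ 1/2  <
φ = 1/2, ψ = 1 ↦ 1/2  <
φ = 1, ψ = 0 ↦ 0  <
φ = 1, ψ = 1/2 ↦ 1/2  <
φ = 1, ψ = 1 ↦ 1  ≥
So 2 of the 9 assignments meet the threshold.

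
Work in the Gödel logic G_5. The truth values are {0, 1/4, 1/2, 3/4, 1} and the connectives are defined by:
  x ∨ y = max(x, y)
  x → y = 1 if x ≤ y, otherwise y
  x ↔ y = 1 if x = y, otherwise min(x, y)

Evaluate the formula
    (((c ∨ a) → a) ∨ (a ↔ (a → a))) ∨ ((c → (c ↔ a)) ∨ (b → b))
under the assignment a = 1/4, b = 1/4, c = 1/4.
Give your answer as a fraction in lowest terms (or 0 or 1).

1

c ∨ a = 1/4 ∨ 1/4 = 1/4
(c ∨ a) → a = 1/4 → 1/4 = 1
a → a = 1/4 → 1/4 = 1
a ↔ (a → a) = 1/4 ↔ 1 = 1/4
((c ∨ a) → a) ∨ (a ↔ (a → a)) = 1 ∨ 1/4 = 1
c ↔ a = 1/4 ↔ 1/4 = 1
c → (c ↔ a) = 1/4 → 1 = 1
b → b = 1/4 → 1/4 = 1
(c → (c ↔ a)) ∨ (b → b) = 1 ∨ 1 = 1
(((c ∨ a) → a) ∨ (a ↔ (a → a))) ∨ ((c → (c ↔ a)) ∨ (b → b)) = 1 ∨ 1 = 1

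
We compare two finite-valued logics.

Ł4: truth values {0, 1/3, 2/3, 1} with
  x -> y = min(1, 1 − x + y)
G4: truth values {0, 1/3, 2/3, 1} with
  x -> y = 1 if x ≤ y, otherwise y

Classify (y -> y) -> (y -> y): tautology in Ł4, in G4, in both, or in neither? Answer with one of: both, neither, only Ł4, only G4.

both

In Ł4: every assignment gives 1 — tautology.
In G4: every assignment gives 1 — tautology.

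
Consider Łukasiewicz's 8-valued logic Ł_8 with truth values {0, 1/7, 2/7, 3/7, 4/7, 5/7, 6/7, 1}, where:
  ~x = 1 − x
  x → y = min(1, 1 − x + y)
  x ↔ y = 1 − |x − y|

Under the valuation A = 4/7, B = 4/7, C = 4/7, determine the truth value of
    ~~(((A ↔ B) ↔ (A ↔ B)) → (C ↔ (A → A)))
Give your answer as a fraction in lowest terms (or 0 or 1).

4/7

A ↔ B = 4/7 ↔ 4/7 = 1
A ↔ B = 4/7 ↔ 4/7 = 1
(A ↔ B) ↔ (A ↔ B) = 1 ↔ 1 = 1
A → A = 4/7 → 4/7 = 1
C ↔ (A → A) = 4/7 ↔ 1 = 4/7
((A ↔ B) ↔ (A ↔ B)) → (C ↔ (A → A)) = 1 → 4/7 = 4/7
~(((A ↔ B) ↔ (A ↔ B)) → (C ↔ (A → A))) = ~4/7 = 3/7
~~(((A ↔ B) ↔ (A ↔ B)) → (C ↔ (A → A))) = ~3/7 = 4/7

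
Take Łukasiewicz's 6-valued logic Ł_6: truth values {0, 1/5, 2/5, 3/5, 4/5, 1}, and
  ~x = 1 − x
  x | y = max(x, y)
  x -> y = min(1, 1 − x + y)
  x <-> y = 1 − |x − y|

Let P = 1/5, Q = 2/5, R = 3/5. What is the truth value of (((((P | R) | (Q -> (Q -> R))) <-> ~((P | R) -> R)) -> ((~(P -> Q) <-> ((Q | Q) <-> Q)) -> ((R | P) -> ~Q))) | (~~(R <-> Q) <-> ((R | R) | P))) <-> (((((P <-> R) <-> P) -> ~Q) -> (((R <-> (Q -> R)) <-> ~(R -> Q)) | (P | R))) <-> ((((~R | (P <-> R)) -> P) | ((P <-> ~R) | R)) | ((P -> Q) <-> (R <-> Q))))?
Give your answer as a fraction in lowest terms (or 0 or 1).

4/5

P | R = 1/5 | 3/5 = 3/5
Q -> R = 2/5 -> 3/5 = 1
Q -> (Q -> R) = 2/5 -> 1 = 1
(P | R) | (Q -> (Q -> R)) = 3/5 | 1 = 1
P | R = 1/5 | 3/5 = 3/5
(P | R) -> R = 3/5 -> 3/5 = 1
~((P | R) -> R) = ~1 = 0
((P | R) | (Q -> (Q -> R))) <-> ~((P | R) -> R) = 1 <-> 0 = 0
P -> Q = 1/5 -> 2/5 = 1
~(P -> Q) = ~1 = 0
Q | Q = 2/5 | 2/5 = 2/5
(Q | Q) <-> Q = 2/5 <-> 2/5 = 1
~(P -> Q) <-> ((Q | Q) <-> Q) = 0 <-> 1 = 0
R | P = 3/5 | 1/5 = 3/5
~Q = ~2/5 = 3/5
(R | P) -> ~Q = 3/5 -> 3/5 = 1
(~(P -> Q) <-> ((Q | Q) <-> Q)) -> ((R | P) -> ~Q) = 0 -> 1 = 1
(((P | R) | (Q -> (Q -> R))) <-> ~((P | R) -> R)) -> ((~(P -> Q) <-> ((Q | Q) <-> Q)) -> ((R | P) -> ~Q)) = 0 -> 1 = 1
R <-> Q = 3/5 <-> 2/5 = 4/5
~(R <-> Q) = ~4/5 = 1/5
~~(R <-> Q) = ~1/5 = 4/5
R | R = 3/5 | 3/5 = 3/5
(R | R) | P = 3/5 | 1/5 = 3/5
~~(R <-> Q) <-> ((R | R) | P) = 4/5 <-> 3/5 = 4/5
((((P | R) | (Q -> (Q -> R))) <-> ~((P | R) -> R)) -> ((~(P -> Q) <-> ((Q | Q) <-> Q)) -> ((R | P) -> ~Q))) | (~~(R <-> Q) <-> ((R | R) | P)) = 1 | 4/5 = 1
P <-> R = 1/5 <-> 3/5 = 3/5
(P <-> R) <-> P = 3/5 <-> 1/5 = 3/5
~Q = ~2/5 = 3/5
((P <-> R) <-> P) -> ~Q = 3/5 -> 3/5 = 1
Q -> R = 2/5 -> 3/5 = 1
R <-> (Q -> R) = 3/5 <-> 1 = 3/5
R -> Q = 3/5 -> 2/5 = 4/5
~(R -> Q) = ~4/5 = 1/5
(R <-> (Q -> R)) <-> ~(R -> Q) = 3/5 <-> 1/5 = 3/5
P | R = 1/5 | 3/5 = 3/5
((R <-> (Q -> R)) <-> ~(R -> Q)) | (P | R) = 3/5 | 3/5 = 3/5
(((P <-> R) <-> P) -> ~Q) -> (((R <-> (Q -> R)) <-> ~(R -> Q)) | (P | R)) = 1 -> 3/5 = 3/5
~R = ~3/5 = 2/5
P <-> R = 1/5 <-> 3/5 = 3/5
~R | (P <-> R) = 2/5 | 3/5 = 3/5
(~R | (P <-> R)) -> P = 3/5 -> 1/5 = 3/5
~R = ~3/5 = 2/5
P <-> ~R = 1/5 <-> 2/5 = 4/5
(P <-> ~R) | R = 4/5 | 3/5 = 4/5
((~R | (P <-> R)) -> P) | ((P <-> ~R) | R) = 3/5 | 4/5 = 4/5
P -> Q = 1/5 -> 2/5 = 1
R <-> Q = 3/5 <-> 2/5 = 4/5
(P -> Q) <-> (R <-> Q) = 1 <-> 4/5 = 4/5
(((~R | (P <-> R)) -> P) | ((P <-> ~R) | R)) | ((P -> Q) <-> (R <-> Q)) = 4/5 | 4/5 = 4/5
((((P <-> R) <-> P) -> ~Q) -> (((R <-> (Q -> R)) <-> ~(R -> Q)) | (P | R))) <-> ((((~R | (P <-> R)) -> P) | ((P <-> ~R) | R)) | ((P -> Q) <-> (R <-> Q))) = 3/5 <-> 4/5 = 4/5
(((((P | R) | (Q -> (Q -> R))) <-> ~((P | R) -> R)) -> ((~(P -> Q) <-> ((Q | Q) <-> Q)) -> ((R | P) -> ~Q))) | (~~(R <-> Q) <-> ((R | R) | P))) <-> (((((P <-> R) <-> P) -> ~Q) -> (((R <-> (Q -> R)) <-> ~(R -> Q)) | (P | R))) <-> ((((~R | (P <-> R)) -> P) | ((P <-> ~R) | R)) | ((P -> Q) <-> (R <-> Q)))) = 1 <-> 4/5 = 4/5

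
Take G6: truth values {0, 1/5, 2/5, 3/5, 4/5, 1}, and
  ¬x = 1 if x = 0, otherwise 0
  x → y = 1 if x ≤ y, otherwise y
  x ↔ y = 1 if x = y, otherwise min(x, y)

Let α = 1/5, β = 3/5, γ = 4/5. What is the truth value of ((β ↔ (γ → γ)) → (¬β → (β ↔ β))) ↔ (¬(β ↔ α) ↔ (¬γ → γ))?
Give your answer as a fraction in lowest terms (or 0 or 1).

0

γ → γ = 4/5 → 4/5 = 1
β ↔ (γ → γ) = 3/5 ↔ 1 = 3/5
¬β = ¬3/5 = 0
β ↔ β = 3/5 ↔ 3/5 = 1
¬β → (β ↔ β) = 0 → 1 = 1
(β ↔ (γ → γ)) → (¬β → (β ↔ β)) = 3/5 → 1 = 1
β ↔ α = 3/5 ↔ 1/5 = 1/5
¬(β ↔ α) = ¬1/5 = 0
¬γ = ¬4/5 = 0
¬γ → γ = 0 → 4/5 = 1
¬(β ↔ α) ↔ (¬γ → γ) = 0 ↔ 1 = 0
((β ↔ (γ → γ)) → (¬β → (β ↔ β))) ↔ (¬(β ↔ α) ↔ (¬γ → γ)) = 1 ↔ 0 = 0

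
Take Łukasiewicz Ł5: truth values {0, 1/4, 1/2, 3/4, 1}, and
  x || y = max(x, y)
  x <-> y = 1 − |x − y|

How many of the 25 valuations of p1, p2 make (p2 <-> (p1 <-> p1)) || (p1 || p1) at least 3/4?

value 1: 9 assignments (counts)
value 3/4: 7 assignments (counts)
value 1/2: 5 assignments
value 1/4: 3 assignments
value 0: 1 assignment
So 16 of the 25 assignments meet the threshold.

16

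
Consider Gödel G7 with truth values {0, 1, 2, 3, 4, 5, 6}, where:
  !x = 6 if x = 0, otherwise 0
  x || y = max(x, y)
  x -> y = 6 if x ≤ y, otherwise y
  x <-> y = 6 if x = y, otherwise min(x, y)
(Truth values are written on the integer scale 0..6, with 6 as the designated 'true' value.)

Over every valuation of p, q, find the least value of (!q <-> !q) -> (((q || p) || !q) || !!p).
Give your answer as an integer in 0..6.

Take p = 0, q = 1:
!q = !1 = 0
!q = !1 = 0
!q <-> !q = 0 <-> 0 = 6
q || p = 1 || 0 = 1
!q = !1 = 0
(q || p) || !q = 1 || 0 = 1
!p = !0 = 6
!!p = !6 = 0
((q || p) || !q) || !!p = 1 || 0 = 1
(!q <-> !q) -> (((q || p) || !q) || !!p) = 6 -> 1 = 1
No assignment yields a value below 1, so this is the minimum.

1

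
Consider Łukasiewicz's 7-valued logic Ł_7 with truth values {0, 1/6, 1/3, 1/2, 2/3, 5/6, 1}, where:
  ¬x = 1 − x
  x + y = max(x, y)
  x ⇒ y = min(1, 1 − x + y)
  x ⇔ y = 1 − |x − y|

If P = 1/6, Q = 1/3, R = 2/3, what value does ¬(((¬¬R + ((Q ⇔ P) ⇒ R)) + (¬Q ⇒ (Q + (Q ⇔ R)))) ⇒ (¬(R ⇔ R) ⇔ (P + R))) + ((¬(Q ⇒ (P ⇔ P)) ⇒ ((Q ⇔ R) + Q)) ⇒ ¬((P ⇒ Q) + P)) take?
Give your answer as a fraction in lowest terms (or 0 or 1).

2/3

¬R = ¬2/3 = 1/3
¬¬R = ¬1/3 = 2/3
Q ⇔ P = 1/3 ⇔ 1/6 = 5/6
(Q ⇔ P) ⇒ R = 5/6 ⇒ 2/3 = 5/6
¬¬R + ((Q ⇔ P) ⇒ R) = 2/3 + 5/6 = 5/6
¬Q = ¬1/3 = 2/3
Q ⇔ R = 1/3 ⇔ 2/3 = 2/3
Q + (Q ⇔ R) = 1/3 + 2/3 = 2/3
¬Q ⇒ (Q + (Q ⇔ R)) = 2/3 ⇒ 2/3 = 1
(¬¬R + ((Q ⇔ P) ⇒ R)) + (¬Q ⇒ (Q + (Q ⇔ R))) = 5/6 + 1 = 1
R ⇔ R = 2/3 ⇔ 2/3 = 1
¬(R ⇔ R) = ¬1 = 0
P + R = 1/6 + 2/3 = 2/3
¬(R ⇔ R) ⇔ (P + R) = 0 ⇔ 2/3 = 1/3
((¬¬R + ((Q ⇔ P) ⇒ R)) + (¬Q ⇒ (Q + (Q ⇔ R)))) ⇒ (¬(R ⇔ R) ⇔ (P + R)) = 1 ⇒ 1/3 = 1/3
¬(((¬¬R + ((Q ⇔ P) ⇒ R)) + (¬Q ⇒ (Q + (Q ⇔ R)))) ⇒ (¬(R ⇔ R) ⇔ (P + R))) = ¬1/3 = 2/3
P ⇔ P = 1/6 ⇔ 1/6 = 1
Q ⇒ (P ⇔ P) = 1/3 ⇒ 1 = 1
¬(Q ⇒ (P ⇔ P)) = ¬1 = 0
Q ⇔ R = 1/3 ⇔ 2/3 = 2/3
(Q ⇔ R) + Q = 2/3 + 1/3 = 2/3
¬(Q ⇒ (P ⇔ P)) ⇒ ((Q ⇔ R) + Q) = 0 ⇒ 2/3 = 1
P ⇒ Q = 1/6 ⇒ 1/3 = 1
(P ⇒ Q) + P = 1 + 1/6 = 1
¬((P ⇒ Q) + P) = ¬1 = 0
(¬(Q ⇒ (P ⇔ P)) ⇒ ((Q ⇔ R) + Q)) ⇒ ¬((P ⇒ Q) + P) = 1 ⇒ 0 = 0
¬(((¬¬R + ((Q ⇔ P) ⇒ R)) + (¬Q ⇒ (Q + (Q ⇔ R)))) ⇒ (¬(R ⇔ R) ⇔ (P + R))) + ((¬(Q ⇒ (P ⇔ P)) ⇒ ((Q ⇔ R) + Q)) ⇒ ¬((P ⇒ Q) + P)) = 2/3 + 0 = 2/3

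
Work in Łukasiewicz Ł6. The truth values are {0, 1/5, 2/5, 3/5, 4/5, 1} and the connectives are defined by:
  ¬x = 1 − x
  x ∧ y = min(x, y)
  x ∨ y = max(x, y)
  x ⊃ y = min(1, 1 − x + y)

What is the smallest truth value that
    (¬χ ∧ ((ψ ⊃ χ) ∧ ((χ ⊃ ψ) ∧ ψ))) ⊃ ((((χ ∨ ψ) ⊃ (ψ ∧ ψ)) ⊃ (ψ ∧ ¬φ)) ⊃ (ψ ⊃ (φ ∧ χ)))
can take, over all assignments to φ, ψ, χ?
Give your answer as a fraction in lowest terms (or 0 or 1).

3/5

Take φ = 0, ψ = 1, χ = 2/5:
¬χ = ¬2/5 = 3/5
ψ ⊃ χ = 1 ⊃ 2/5 = 2/5
χ ⊃ ψ = 2/5 ⊃ 1 = 1
(χ ⊃ ψ) ∧ ψ = 1 ∧ 1 = 1
(ψ ⊃ χ) ∧ ((χ ⊃ ψ) ∧ ψ) = 2/5 ∧ 1 = 2/5
¬χ ∧ ((ψ ⊃ χ) ∧ ((χ ⊃ ψ) ∧ ψ)) = 3/5 ∧ 2/5 = 2/5
χ ∨ ψ = 2/5 ∨ 1 = 1
ψ ∧ ψ = 1 ∧ 1 = 1
(χ ∨ ψ) ⊃ (ψ ∧ ψ) = 1 ⊃ 1 = 1
¬φ = ¬0 = 1
ψ ∧ ¬φ = 1 ∧ 1 = 1
((χ ∨ ψ) ⊃ (ψ ∧ ψ)) ⊃ (ψ ∧ ¬φ) = 1 ⊃ 1 = 1
φ ∧ χ = 0 ∧ 2/5 = 0
ψ ⊃ (φ ∧ χ) = 1 ⊃ 0 = 0
(((χ ∨ ψ) ⊃ (ψ ∧ ψ)) ⊃ (ψ ∧ ¬φ)) ⊃ (ψ ⊃ (φ ∧ χ)) = 1 ⊃ 0 = 0
(¬χ ∧ ((ψ ⊃ χ) ∧ ((χ ⊃ ψ) ∧ ψ))) ⊃ ((((χ ∨ ψ) ⊃ (ψ ∧ ψ)) ⊃ (ψ ∧ ¬φ)) ⊃ (ψ ⊃ (φ ∧ χ))) = 2/5 ⊃ 0 = 3/5
No assignment yields a value below 3/5, so this is the minimum.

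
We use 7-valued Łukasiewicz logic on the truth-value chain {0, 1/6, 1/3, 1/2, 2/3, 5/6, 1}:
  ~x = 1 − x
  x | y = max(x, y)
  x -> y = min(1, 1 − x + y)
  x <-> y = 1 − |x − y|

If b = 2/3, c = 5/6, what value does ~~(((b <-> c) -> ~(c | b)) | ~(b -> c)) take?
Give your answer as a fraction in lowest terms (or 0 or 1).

b <-> c = 2/3 <-> 5/6 = 5/6
c | b = 5/6 | 2/3 = 5/6
~(c | b) = ~5/6 = 1/6
(b <-> c) -> ~(c | b) = 5/6 -> 1/6 = 1/3
b -> c = 2/3 -> 5/6 = 1
~(b -> c) = ~1 = 0
((b <-> c) -> ~(c | b)) | ~(b -> c) = 1/3 | 0 = 1/3
~(((b <-> c) -> ~(c | b)) | ~(b -> c)) = ~1/3 = 2/3
~~(((b <-> c) -> ~(c | b)) | ~(b -> c)) = ~2/3 = 1/3

1/3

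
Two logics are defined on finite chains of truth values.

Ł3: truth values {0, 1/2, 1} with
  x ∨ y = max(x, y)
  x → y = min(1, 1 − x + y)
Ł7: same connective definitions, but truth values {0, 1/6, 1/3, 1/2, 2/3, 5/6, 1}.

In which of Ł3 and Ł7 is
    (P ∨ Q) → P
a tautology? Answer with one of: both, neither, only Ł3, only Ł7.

neither

In Ł3: at P = 0, Q = 1/2 the value is 1/2 — not a tautology.
In Ł7: at P = 0, Q = 1/6 the value is 5/6 — not a tautology.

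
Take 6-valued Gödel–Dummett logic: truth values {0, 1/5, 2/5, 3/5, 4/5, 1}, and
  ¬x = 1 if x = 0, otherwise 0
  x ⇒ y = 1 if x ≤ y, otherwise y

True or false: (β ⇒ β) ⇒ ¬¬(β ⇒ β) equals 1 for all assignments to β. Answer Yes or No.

β = 0 ↦ 1
β = 1/5 ↦ 1
β = 2/5 ↦ 1
β = 3/5 ↦ 1
β = 4/5 ↦ 1
β = 1 ↦ 1
Every assignment gives a value ≥ 1.

Yes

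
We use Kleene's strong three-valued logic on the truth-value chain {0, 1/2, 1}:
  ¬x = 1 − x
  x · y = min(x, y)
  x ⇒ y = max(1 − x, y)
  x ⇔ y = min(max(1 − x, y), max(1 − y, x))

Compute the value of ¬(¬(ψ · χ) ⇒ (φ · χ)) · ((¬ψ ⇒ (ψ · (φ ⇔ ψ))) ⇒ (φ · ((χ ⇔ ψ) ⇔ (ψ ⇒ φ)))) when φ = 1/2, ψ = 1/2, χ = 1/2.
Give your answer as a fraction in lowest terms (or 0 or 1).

ψ · χ = 1/2 · 1/2 = 1/2
¬(ψ · χ) = ¬1/2 = 1/2
φ · χ = 1/2 · 1/2 = 1/2
¬(ψ · χ) ⇒ (φ · χ) = 1/2 ⇒ 1/2 = 1/2
¬(¬(ψ · χ) ⇒ (φ · χ)) = ¬1/2 = 1/2
¬ψ = ¬1/2 = 1/2
φ ⇔ ψ = 1/2 ⇔ 1/2 = 1/2
ψ · (φ ⇔ ψ) = 1/2 · 1/2 = 1/2
¬ψ ⇒ (ψ · (φ ⇔ ψ)) = 1/2 ⇒ 1/2 = 1/2
χ ⇔ ψ = 1/2 ⇔ 1/2 = 1/2
ψ ⇒ φ = 1/2 ⇒ 1/2 = 1/2
(χ ⇔ ψ) ⇔ (ψ ⇒ φ) = 1/2 ⇔ 1/2 = 1/2
φ · ((χ ⇔ ψ) ⇔ (ψ ⇒ φ)) = 1/2 · 1/2 = 1/2
(¬ψ ⇒ (ψ · (φ ⇔ ψ))) ⇒ (φ · ((χ ⇔ ψ) ⇔ (ψ ⇒ φ))) = 1/2 ⇒ 1/2 = 1/2
¬(¬(ψ · χ) ⇒ (φ · χ)) · ((¬ψ ⇒ (ψ · (φ ⇔ ψ))) ⇒ (φ · ((χ ⇔ ψ) ⇔ (ψ ⇒ φ)))) = 1/2 · 1/2 = 1/2

1/2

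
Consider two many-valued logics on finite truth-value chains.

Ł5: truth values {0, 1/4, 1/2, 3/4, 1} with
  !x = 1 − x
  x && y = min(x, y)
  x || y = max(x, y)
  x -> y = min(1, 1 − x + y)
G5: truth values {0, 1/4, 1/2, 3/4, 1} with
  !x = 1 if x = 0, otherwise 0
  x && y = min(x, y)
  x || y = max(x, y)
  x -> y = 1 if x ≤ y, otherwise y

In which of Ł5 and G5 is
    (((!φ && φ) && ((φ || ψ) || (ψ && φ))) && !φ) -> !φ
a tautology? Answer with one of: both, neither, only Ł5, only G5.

both

In Ł5: every assignment gives 1 — tautology.
In G5: every assignment gives 1 — tautology.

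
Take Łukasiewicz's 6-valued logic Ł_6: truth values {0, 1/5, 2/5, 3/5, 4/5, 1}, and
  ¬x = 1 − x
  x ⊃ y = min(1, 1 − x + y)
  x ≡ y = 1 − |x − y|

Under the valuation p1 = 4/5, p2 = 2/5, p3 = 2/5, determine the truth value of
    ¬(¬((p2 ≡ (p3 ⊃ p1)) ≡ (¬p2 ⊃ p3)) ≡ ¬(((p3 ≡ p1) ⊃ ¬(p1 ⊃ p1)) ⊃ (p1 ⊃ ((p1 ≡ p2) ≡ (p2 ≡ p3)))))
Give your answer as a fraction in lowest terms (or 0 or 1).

p3 ⊃ p1 = 2/5 ⊃ 4/5 = 1
p2 ≡ (p3 ⊃ p1) = 2/5 ≡ 1 = 2/5
¬p2 = ¬2/5 = 3/5
¬p2 ⊃ p3 = 3/5 ⊃ 2/5 = 4/5
(p2 ≡ (p3 ⊃ p1)) ≡ (¬p2 ⊃ p3) = 2/5 ≡ 4/5 = 3/5
¬((p2 ≡ (p3 ⊃ p1)) ≡ (¬p2 ⊃ p3)) = ¬3/5 = 2/5
p3 ≡ p1 = 2/5 ≡ 4/5 = 3/5
p1 ⊃ p1 = 4/5 ⊃ 4/5 = 1
¬(p1 ⊃ p1) = ¬1 = 0
(p3 ≡ p1) ⊃ ¬(p1 ⊃ p1) = 3/5 ⊃ 0 = 2/5
p1 ≡ p2 = 4/5 ≡ 2/5 = 3/5
p2 ≡ p3 = 2/5 ≡ 2/5 = 1
(p1 ≡ p2) ≡ (p2 ≡ p3) = 3/5 ≡ 1 = 3/5
p1 ⊃ ((p1 ≡ p2) ≡ (p2 ≡ p3)) = 4/5 ⊃ 3/5 = 4/5
((p3 ≡ p1) ⊃ ¬(p1 ⊃ p1)) ⊃ (p1 ⊃ ((p1 ≡ p2) ≡ (p2 ≡ p3))) = 2/5 ⊃ 4/5 = 1
¬(((p3 ≡ p1) ⊃ ¬(p1 ⊃ p1)) ⊃ (p1 ⊃ ((p1 ≡ p2) ≡ (p2 ≡ p3)))) = ¬1 = 0
¬((p2 ≡ (p3 ⊃ p1)) ≡ (¬p2 ⊃ p3)) ≡ ¬(((p3 ≡ p1) ⊃ ¬(p1 ⊃ p1)) ⊃ (p1 ⊃ ((p1 ≡ p2) ≡ (p2 ≡ p3)))) = 2/5 ≡ 0 = 3/5
¬(¬((p2 ≡ (p3 ⊃ p1)) ≡ (¬p2 ⊃ p3)) ≡ ¬(((p3 ≡ p1) ⊃ ¬(p1 ⊃ p1)) ⊃ (p1 ⊃ ((p1 ≡ p2) ≡ (p2 ≡ p3))))) = ¬3/5 = 2/5

2/5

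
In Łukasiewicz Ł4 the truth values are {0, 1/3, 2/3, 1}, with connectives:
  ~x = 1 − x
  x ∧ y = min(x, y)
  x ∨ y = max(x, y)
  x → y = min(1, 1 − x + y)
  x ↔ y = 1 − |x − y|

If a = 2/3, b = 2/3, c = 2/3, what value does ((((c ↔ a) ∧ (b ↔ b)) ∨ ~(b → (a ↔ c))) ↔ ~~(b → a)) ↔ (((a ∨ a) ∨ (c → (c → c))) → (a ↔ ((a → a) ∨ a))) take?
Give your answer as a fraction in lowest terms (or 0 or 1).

2/3

c ↔ a = 2/3 ↔ 2/3 = 1
b ↔ b = 2/3 ↔ 2/3 = 1
(c ↔ a) ∧ (b ↔ b) = 1 ∧ 1 = 1
a ↔ c = 2/3 ↔ 2/3 = 1
b → (a ↔ c) = 2/3 → 1 = 1
~(b → (a ↔ c)) = ~1 = 0
((c ↔ a) ∧ (b ↔ b)) ∨ ~(b → (a ↔ c)) = 1 ∨ 0 = 1
b → a = 2/3 → 2/3 = 1
~(b → a) = ~1 = 0
~~(b → a) = ~0 = 1
(((c ↔ a) ∧ (b ↔ b)) ∨ ~(b → (a ↔ c))) ↔ ~~(b → a) = 1 ↔ 1 = 1
a ∨ a = 2/3 ∨ 2/3 = 2/3
c → c = 2/3 → 2/3 = 1
c → (c → c) = 2/3 → 1 = 1
(a ∨ a) ∨ (c → (c → c)) = 2/3 ∨ 1 = 1
a → a = 2/3 → 2/3 = 1
(a → a) ∨ a = 1 ∨ 2/3 = 1
a ↔ ((a → a) ∨ a) = 2/3 ↔ 1 = 2/3
((a ∨ a) ∨ (c → (c → c))) → (a ↔ ((a → a) ∨ a)) = 1 → 2/3 = 2/3
((((c ↔ a) ∧ (b ↔ b)) ∨ ~(b → (a ↔ c))) ↔ ~~(b → a)) ↔ (((a ∨ a) ∨ (c → (c → c))) → (a ↔ ((a → a) ∨ a))) = 1 ↔ 2/3 = 2/3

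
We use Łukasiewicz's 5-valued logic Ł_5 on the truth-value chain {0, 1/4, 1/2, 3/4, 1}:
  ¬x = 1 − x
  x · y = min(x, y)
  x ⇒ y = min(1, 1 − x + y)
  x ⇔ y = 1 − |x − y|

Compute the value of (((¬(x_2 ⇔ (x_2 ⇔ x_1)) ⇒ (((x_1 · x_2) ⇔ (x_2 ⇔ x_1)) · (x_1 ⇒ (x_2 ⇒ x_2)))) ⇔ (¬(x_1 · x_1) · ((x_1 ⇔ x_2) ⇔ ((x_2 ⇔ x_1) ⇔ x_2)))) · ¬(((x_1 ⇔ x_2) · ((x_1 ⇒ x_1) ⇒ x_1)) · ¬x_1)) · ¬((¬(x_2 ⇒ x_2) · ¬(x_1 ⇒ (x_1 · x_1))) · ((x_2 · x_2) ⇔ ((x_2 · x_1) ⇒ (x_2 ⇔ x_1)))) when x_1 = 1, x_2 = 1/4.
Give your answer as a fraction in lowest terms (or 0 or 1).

x_2 ⇔ x_1 = 1/4 ⇔ 1 = 1/4
x_2 ⇔ (x_2 ⇔ x_1) = 1/4 ⇔ 1/4 = 1
¬(x_2 ⇔ (x_2 ⇔ x_1)) = ¬1 = 0
x_1 · x_2 = 1 · 1/4 = 1/4
x_2 ⇔ x_1 = 1/4 ⇔ 1 = 1/4
(x_1 · x_2) ⇔ (x_2 ⇔ x_1) = 1/4 ⇔ 1/4 = 1
x_2 ⇒ x_2 = 1/4 ⇒ 1/4 = 1
x_1 ⇒ (x_2 ⇒ x_2) = 1 ⇒ 1 = 1
((x_1 · x_2) ⇔ (x_2 ⇔ x_1)) · (x_1 ⇒ (x_2 ⇒ x_2)) = 1 · 1 = 1
¬(x_2 ⇔ (x_2 ⇔ x_1)) ⇒ (((x_1 · x_2) ⇔ (x_2 ⇔ x_1)) · (x_1 ⇒ (x_2 ⇒ x_2))) = 0 ⇒ 1 = 1
x_1 · x_1 = 1 · 1 = 1
¬(x_1 · x_1) = ¬1 = 0
x_1 ⇔ x_2 = 1 ⇔ 1/4 = 1/4
x_2 ⇔ x_1 = 1/4 ⇔ 1 = 1/4
(x_2 ⇔ x_1) ⇔ x_2 = 1/4 ⇔ 1/4 = 1
(x_1 ⇔ x_2) ⇔ ((x_2 ⇔ x_1) ⇔ x_2) = 1/4 ⇔ 1 = 1/4
¬(x_1 · x_1) · ((x_1 ⇔ x_2) ⇔ ((x_2 ⇔ x_1) ⇔ x_2)) = 0 · 1/4 = 0
(¬(x_2 ⇔ (x_2 ⇔ x_1)) ⇒ (((x_1 · x_2) ⇔ (x_2 ⇔ x_1)) · (x_1 ⇒ (x_2 ⇒ x_2)))) ⇔ (¬(x_1 · x_1) · ((x_1 ⇔ x_2) ⇔ ((x_2 ⇔ x_1) ⇔ x_2))) = 1 ⇔ 0 = 0
x_1 ⇔ x_2 = 1 ⇔ 1/4 = 1/4
x_1 ⇒ x_1 = 1 ⇒ 1 = 1
(x_1 ⇒ x_1) ⇒ x_1 = 1 ⇒ 1 = 1
(x_1 ⇔ x_2) · ((x_1 ⇒ x_1) ⇒ x_1) = 1/4 · 1 = 1/4
¬x_1 = ¬1 = 0
((x_1 ⇔ x_2) · ((x_1 ⇒ x_1) ⇒ x_1)) · ¬x_1 = 1/4 · 0 = 0
¬(((x_1 ⇔ x_2) · ((x_1 ⇒ x_1) ⇒ x_1)) · ¬x_1) = ¬0 = 1
((¬(x_2 ⇔ (x_2 ⇔ x_1)) ⇒ (((x_1 · x_2) ⇔ (x_2 ⇔ x_1)) · (x_1 ⇒ (x_2 ⇒ x_2)))) ⇔ (¬(x_1 · x_1) · ((x_1 ⇔ x_2) ⇔ ((x_2 ⇔ x_1) ⇔ x_2)))) · ¬(((x_1 ⇔ x_2) · ((x_1 ⇒ x_1) ⇒ x_1)) · ¬x_1) = 0 · 1 = 0
x_2 ⇒ x_2 = 1/4 ⇒ 1/4 = 1
¬(x_2 ⇒ x_2) = ¬1 = 0
x_1 · x_1 = 1 · 1 = 1
x_1 ⇒ (x_1 · x_1) = 1 ⇒ 1 = 1
¬(x_1 ⇒ (x_1 · x_1)) = ¬1 = 0
¬(x_2 ⇒ x_2) · ¬(x_1 ⇒ (x_1 · x_1)) = 0 · 0 = 0
x_2 · x_2 = 1/4 · 1/4 = 1/4
x_2 · x_1 = 1/4 · 1 = 1/4
x_2 ⇔ x_1 = 1/4 ⇔ 1 = 1/4
(x_2 · x_1) ⇒ (x_2 ⇔ x_1) = 1/4 ⇒ 1/4 = 1
(x_2 · x_2) ⇔ ((x_2 · x_1) ⇒ (x_2 ⇔ x_1)) = 1/4 ⇔ 1 = 1/4
(¬(x_2 ⇒ x_2) · ¬(x_1 ⇒ (x_1 · x_1))) · ((x_2 · x_2) ⇔ ((x_2 · x_1) ⇒ (x_2 ⇔ x_1))) = 0 · 1/4 = 0
¬((¬(x_2 ⇒ x_2) · ¬(x_1 ⇒ (x_1 · x_1))) · ((x_2 · x_2) ⇔ ((x_2 · x_1) ⇒ (x_2 ⇔ x_1)))) = ¬0 = 1
(((¬(x_2 ⇔ (x_2 ⇔ x_1)) ⇒ (((x_1 · x_2) ⇔ (x_2 ⇔ x_1)) · (x_1 ⇒ (x_2 ⇒ x_2)))) ⇔ (¬(x_1 · x_1) · ((x_1 ⇔ x_2) ⇔ ((x_2 ⇔ x_1) ⇔ x_2)))) · ¬(((x_1 ⇔ x_2) · ((x_1 ⇒ x_1) ⇒ x_1)) · ¬x_1)) · ¬((¬(x_2 ⇒ x_2) · ¬(x_1 ⇒ (x_1 · x_1))) · ((x_2 · x_2) ⇔ ((x_2 · x_1) ⇒ (x_2 ⇔ x_1)))) = 0 · 1 = 0

0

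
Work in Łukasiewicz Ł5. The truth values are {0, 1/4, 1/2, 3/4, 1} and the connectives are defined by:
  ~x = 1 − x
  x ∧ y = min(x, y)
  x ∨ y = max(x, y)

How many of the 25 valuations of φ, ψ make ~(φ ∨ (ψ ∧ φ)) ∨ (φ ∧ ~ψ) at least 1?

6

value 1: 6 assignments (counts)
value 3/4: 8 assignments
value 1/2: 7 assignments
value 1/4: 3 assignments
value 0: 1 assignment
So 6 of the 25 assignments meet the threshold.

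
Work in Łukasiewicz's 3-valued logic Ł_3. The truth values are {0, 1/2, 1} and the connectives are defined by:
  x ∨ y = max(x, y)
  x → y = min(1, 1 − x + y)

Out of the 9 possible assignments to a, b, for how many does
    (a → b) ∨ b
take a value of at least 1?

a = 0, b = 0 ↦ 1  ≥
a = 0, b = 1/2 ↦ 1  ≥
a = 0, b = 1 ↦ 1  ≥
a = 1/2, b = 0 ↦ 1/2  <
a = 1/2, b = 1/2 ↦ 1  ≥
a = 1/2, b = 1 ↦ 1  ≥
a = 1, b = 0 ↦ 0  <
a = 1, b = 1/2 ↦ 1/2  <
a = 1, b = 1 ↦ 1  ≥
So 6 of the 9 assignments meet the threshold.

6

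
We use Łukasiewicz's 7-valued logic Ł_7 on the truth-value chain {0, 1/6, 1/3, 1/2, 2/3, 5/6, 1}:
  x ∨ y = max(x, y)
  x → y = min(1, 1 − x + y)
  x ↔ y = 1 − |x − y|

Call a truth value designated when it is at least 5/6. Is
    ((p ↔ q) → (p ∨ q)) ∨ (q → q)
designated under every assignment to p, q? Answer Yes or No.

At p = 1, q = 5/6, for instance:
p ↔ q = 1 ↔ 5/6 = 5/6
p ∨ q = 1 ∨ 5/6 = 1
(p ↔ q) → (p ∨ q) = 5/6 → 1 = 1
q → q = 5/6 → 5/6 = 1
((p ↔ q) → (p ∨ q)) ∨ (q → q) = 1 ∨ 1 = 1
and checking the remaining 48 assignments likewise gives ≥ 5/6 in every case.

Yes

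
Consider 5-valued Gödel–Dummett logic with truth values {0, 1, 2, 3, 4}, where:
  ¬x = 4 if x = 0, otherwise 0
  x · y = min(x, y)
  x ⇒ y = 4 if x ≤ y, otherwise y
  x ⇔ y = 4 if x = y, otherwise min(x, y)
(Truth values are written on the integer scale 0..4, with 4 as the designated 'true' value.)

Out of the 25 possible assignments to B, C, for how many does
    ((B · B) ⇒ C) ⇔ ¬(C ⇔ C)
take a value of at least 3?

4

value 4: 4 assignments (counts)
value 0: 21 assignments
So 4 of the 25 assignments meet the threshold.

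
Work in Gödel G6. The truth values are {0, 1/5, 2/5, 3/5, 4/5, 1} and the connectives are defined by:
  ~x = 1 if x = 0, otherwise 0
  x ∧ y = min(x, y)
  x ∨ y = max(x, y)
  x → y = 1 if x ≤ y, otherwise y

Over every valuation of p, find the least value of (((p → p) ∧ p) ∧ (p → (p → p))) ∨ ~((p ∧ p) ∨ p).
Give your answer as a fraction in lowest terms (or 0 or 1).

1/5

Take p = 1/5:
p → p = 1/5 → 1/5 = 1
(p → p) ∧ p = 1 ∧ 1/5 = 1/5
p → p = 1/5 → 1/5 = 1
p → (p → p) = 1/5 → 1 = 1
((p → p) ∧ p) ∧ (p → (p → p)) = 1/5 ∧ 1 = 1/5
p ∧ p = 1/5 ∧ 1/5 = 1/5
(p ∧ p) ∨ p = 1/5 ∨ 1/5 = 1/5
~((p ∧ p) ∨ p) = ~1/5 = 0
(((p → p) ∧ p) ∧ (p → (p → p))) ∨ ~((p ∧ p) ∨ p) = 1/5 ∨ 0 = 1/5
No assignment yields a value below 1/5, so this is the minimum.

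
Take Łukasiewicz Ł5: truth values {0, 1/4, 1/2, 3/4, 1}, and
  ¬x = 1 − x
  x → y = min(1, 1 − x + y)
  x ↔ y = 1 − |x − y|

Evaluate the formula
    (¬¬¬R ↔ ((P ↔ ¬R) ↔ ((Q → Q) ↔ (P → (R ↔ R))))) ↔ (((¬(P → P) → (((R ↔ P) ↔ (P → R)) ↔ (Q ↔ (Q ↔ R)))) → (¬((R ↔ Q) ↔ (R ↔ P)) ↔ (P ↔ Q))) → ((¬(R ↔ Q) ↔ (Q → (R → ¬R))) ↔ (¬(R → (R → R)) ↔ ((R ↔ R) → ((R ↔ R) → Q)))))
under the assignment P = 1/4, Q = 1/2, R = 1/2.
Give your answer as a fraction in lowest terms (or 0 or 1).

3/4

¬R = ¬1/2 = 1/2
¬¬R = ¬1/2 = 1/2
¬¬¬R = ¬1/2 = 1/2
¬R = ¬1/2 = 1/2
P ↔ ¬R = 1/4 ↔ 1/2 = 3/4
Q → Q = 1/2 → 1/2 = 1
R ↔ R = 1/2 ↔ 1/2 = 1
P → (R ↔ R) = 1/4 → 1 = 1
(Q → Q) ↔ (P → (R ↔ R)) = 1 ↔ 1 = 1
(P ↔ ¬R) ↔ ((Q → Q) ↔ (P → (R ↔ R))) = 3/4 ↔ 1 = 3/4
¬¬¬R ↔ ((P ↔ ¬R) ↔ ((Q → Q) ↔ (P → (R ↔ R)))) = 1/2 ↔ 3/4 = 3/4
P → P = 1/4 → 1/4 = 1
¬(P → P) = ¬1 = 0
R ↔ P = 1/2 ↔ 1/4 = 3/4
P → R = 1/4 → 1/2 = 1
(R ↔ P) ↔ (P → R) = 3/4 ↔ 1 = 3/4
Q ↔ R = 1/2 ↔ 1/2 = 1
Q ↔ (Q ↔ R) = 1/2 ↔ 1 = 1/2
((R ↔ P) ↔ (P → R)) ↔ (Q ↔ (Q ↔ R)) = 3/4 ↔ 1/2 = 3/4
¬(P → P) → (((R ↔ P) ↔ (P → R)) ↔ (Q ↔ (Q ↔ R))) = 0 → 3/4 = 1
R ↔ Q = 1/2 ↔ 1/2 = 1
R ↔ P = 1/2 ↔ 1/4 = 3/4
(R ↔ Q) ↔ (R ↔ P) = 1 ↔ 3/4 = 3/4
¬((R ↔ Q) ↔ (R ↔ P)) = ¬3/4 = 1/4
P ↔ Q = 1/4 ↔ 1/2 = 3/4
¬((R ↔ Q) ↔ (R ↔ P)) ↔ (P ↔ Q) = 1/4 ↔ 3/4 = 1/2
(¬(P → P) → (((R ↔ P) ↔ (P → R)) ↔ (Q ↔ (Q ↔ R)))) → (¬((R ↔ Q) ↔ (R ↔ P)) ↔ (P ↔ Q)) = 1 → 1/2 = 1/2
R ↔ Q = 1/2 ↔ 1/2 = 1
¬(R ↔ Q) = ¬1 = 0
¬R = ¬1/2 = 1/2
R → ¬R = 1/2 → 1/2 = 1
Q → (R → ¬R) = 1/2 → 1 = 1
¬(R ↔ Q) ↔ (Q → (R → ¬R)) = 0 ↔ 1 = 0
R → R = 1/2 → 1/2 = 1
R → (R → R) = 1/2 → 1 = 1
¬(R → (R → R)) = ¬1 = 0
R ↔ R = 1/2 ↔ 1/2 = 1
R ↔ R = 1/2 ↔ 1/2 = 1
(R ↔ R) → Q = 1 → 1/2 = 1/2
(R ↔ R) → ((R ↔ R) → Q) = 1 → 1/2 = 1/2
¬(R → (R → R)) ↔ ((R ↔ R) → ((R ↔ R) → Q)) = 0 ↔ 1/2 = 1/2
(¬(R ↔ Q) ↔ (Q → (R → ¬R))) ↔ (¬(R → (R → R)) ↔ ((R ↔ R) → ((R ↔ R) → Q))) = 0 ↔ 1/2 = 1/2
((¬(P → P) → (((R ↔ P) ↔ (P → R)) ↔ (Q ↔ (Q ↔ R)))) → (¬((R ↔ Q) ↔ (R ↔ P)) ↔ (P ↔ Q))) → ((¬(R ↔ Q) ↔ (Q → (R → ¬R))) ↔ (¬(R → (R → R)) ↔ ((R ↔ R) → ((R ↔ R) → Q)))) = 1/2 → 1/2 = 1
(¬¬¬R ↔ ((P ↔ ¬R) ↔ ((Q → Q) ↔ (P → (R ↔ R))))) ↔ (((¬(P → P) → (((R ↔ P) ↔ (P → R)) ↔ (Q ↔ (Q ↔ R)))) → (¬((R ↔ Q) ↔ (R ↔ P)) ↔ (P ↔ Q))) → ((¬(R ↔ Q) ↔ (Q → (R → ¬R))) ↔ (¬(R → (R → R)) ↔ ((R ↔ R) → ((R ↔ R) → Q))))) = 3/4 ↔ 1 = 3/4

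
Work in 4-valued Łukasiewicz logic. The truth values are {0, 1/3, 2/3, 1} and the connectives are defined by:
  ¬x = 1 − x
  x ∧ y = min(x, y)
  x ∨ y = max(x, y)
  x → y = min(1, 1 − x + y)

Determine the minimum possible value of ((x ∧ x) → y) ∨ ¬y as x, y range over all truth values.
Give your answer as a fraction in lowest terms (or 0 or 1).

Take x = 2/3, y = 1/3:
x ∧ x = 2/3 ∧ 2/3 = 2/3
(x ∧ x) → y = 2/3 → 1/3 = 2/3
¬y = ¬1/3 = 2/3
((x ∧ x) → y) ∨ ¬y = 2/3 ∨ 2/3 = 2/3
No assignment yields a value below 2/3, so this is the minimum.

2/3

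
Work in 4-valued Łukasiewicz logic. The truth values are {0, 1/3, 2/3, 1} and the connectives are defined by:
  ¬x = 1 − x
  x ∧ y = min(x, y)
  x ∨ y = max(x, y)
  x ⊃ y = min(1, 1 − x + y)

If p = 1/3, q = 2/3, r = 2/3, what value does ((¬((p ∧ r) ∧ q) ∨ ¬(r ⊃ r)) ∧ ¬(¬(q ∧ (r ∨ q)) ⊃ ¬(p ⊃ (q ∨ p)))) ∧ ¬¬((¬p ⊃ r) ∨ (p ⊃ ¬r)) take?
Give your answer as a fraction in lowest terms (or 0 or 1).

1/3

p ∧ r = 1/3 ∧ 2/3 = 1/3
(p ∧ r) ∧ q = 1/3 ∧ 2/3 = 1/3
¬((p ∧ r) ∧ q) = ¬1/3 = 2/3
r ⊃ r = 2/3 ⊃ 2/3 = 1
¬(r ⊃ r) = ¬1 = 0
¬((p ∧ r) ∧ q) ∨ ¬(r ⊃ r) = 2/3 ∨ 0 = 2/3
r ∨ q = 2/3 ∨ 2/3 = 2/3
q ∧ (r ∨ q) = 2/3 ∧ 2/3 = 2/3
¬(q ∧ (r ∨ q)) = ¬2/3 = 1/3
q ∨ p = 2/3 ∨ 1/3 = 2/3
p ⊃ (q ∨ p) = 1/3 ⊃ 2/3 = 1
¬(p ⊃ (q ∨ p)) = ¬1 = 0
¬(q ∧ (r ∨ q)) ⊃ ¬(p ⊃ (q ∨ p)) = 1/3 ⊃ 0 = 2/3
¬(¬(q ∧ (r ∨ q)) ⊃ ¬(p ⊃ (q ∨ p))) = ¬2/3 = 1/3
(¬((p ∧ r) ∧ q) ∨ ¬(r ⊃ r)) ∧ ¬(¬(q ∧ (r ∨ q)) ⊃ ¬(p ⊃ (q ∨ p))) = 2/3 ∧ 1/3 = 1/3
¬p = ¬1/3 = 2/3
¬p ⊃ r = 2/3 ⊃ 2/3 = 1
¬r = ¬2/3 = 1/3
p ⊃ ¬r = 1/3 ⊃ 1/3 = 1
(¬p ⊃ r) ∨ (p ⊃ ¬r) = 1 ∨ 1 = 1
¬((¬p ⊃ r) ∨ (p ⊃ ¬r)) = ¬1 = 0
¬¬((¬p ⊃ r) ∨ (p ⊃ ¬r)) = ¬0 = 1
((¬((p ∧ r) ∧ q) ∨ ¬(r ⊃ r)) ∧ ¬(¬(q ∧ (r ∨ q)) ⊃ ¬(p ⊃ (q ∨ p)))) ∧ ¬¬((¬p ⊃ r) ∨ (p ⊃ ¬r)) = 1/3 ∧ 1 = 1/3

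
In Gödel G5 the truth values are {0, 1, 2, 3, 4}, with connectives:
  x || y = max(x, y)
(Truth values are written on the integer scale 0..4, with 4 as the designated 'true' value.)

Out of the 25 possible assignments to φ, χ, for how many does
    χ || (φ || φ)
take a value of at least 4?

9

value 4: 9 assignments (counts)
value 3: 7 assignments
value 2: 5 assignments
value 1: 3 assignments
value 0: 1 assignment
So 9 of the 25 assignments meet the threshold.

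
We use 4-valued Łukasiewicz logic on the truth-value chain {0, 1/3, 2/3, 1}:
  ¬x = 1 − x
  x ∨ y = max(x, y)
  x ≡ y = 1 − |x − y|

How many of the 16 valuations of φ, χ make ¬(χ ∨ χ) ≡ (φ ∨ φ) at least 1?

4

φ = 0, χ = 0 ↦ 0  <
φ = 0, χ = 1/3 ↦ 1/3  <
φ = 0, χ = 2/3 ↦ 2/3  <
φ = 0, χ = 1 ↦ 1  ≥
φ = 1/3, χ = 0 ↦ 1/3  <
φ = 1/3, χ = 1/3 ↦ 2/3  <
φ = 1/3, χ = 2/3 ↦ 1  ≥
φ = 1/3, χ = 1 ↦ 2/3  <
φ = 2/3, χ = 0 ↦ 2/3  <
φ = 2/3, χ = 1/3 ↦ 1  ≥
φ = 2/3, χ = 2/3 ↦ 2/3  <
φ = 2/3, χ = 1 ↦ 1/3  <
φ = 1, χ = 0 ↦ 1  ≥
φ = 1, χ = 1/3 ↦ 2/3  <
φ = 1, χ = 2/3 ↦ 1/3  <
φ = 1, χ = 1 ↦ 0  <
So 4 of the 16 assignments meet the threshold.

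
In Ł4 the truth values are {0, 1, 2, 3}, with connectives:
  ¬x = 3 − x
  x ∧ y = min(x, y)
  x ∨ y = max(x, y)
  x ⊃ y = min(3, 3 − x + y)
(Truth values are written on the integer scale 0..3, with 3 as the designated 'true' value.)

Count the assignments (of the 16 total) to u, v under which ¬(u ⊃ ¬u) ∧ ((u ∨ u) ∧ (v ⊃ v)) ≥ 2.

4

u = 0, v = 0 ↦ 0  <
u = 0, v = 1 ↦ 0  <
u = 0, v = 2 ↦ 0  <
u = 0, v = 3 ↦ 0  <
u = 1, v = 0 ↦ 0  <
u = 1, v = 1 ↦ 0  <
u = 1, v = 2 ↦ 0  <
u = 1, v = 3 ↦ 0  <
u = 2, v = 0 ↦ 1  <
u = 2, v = 1 ↦ 1  <
u = 2, v = 2 ↦ 1  <
u = 2, v = 3 ↦ 1  <
u = 3, v = 0 ↦ 3  ≥
u = 3, v = 1 ↦ 3  ≥
u = 3, v = 2 ↦ 3  ≥
u = 3, v = 3 ↦ 3  ≥
So 4 of the 16 assignments meet the threshold.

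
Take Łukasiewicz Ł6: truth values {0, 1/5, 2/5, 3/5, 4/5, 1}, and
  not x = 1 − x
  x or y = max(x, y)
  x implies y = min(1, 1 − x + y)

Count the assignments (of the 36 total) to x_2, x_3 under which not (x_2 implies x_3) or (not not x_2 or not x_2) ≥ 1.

12

value 1: 12 assignments (counts)
value 4/5: 12 assignments
value 3/5: 12 assignments
So 12 of the 36 assignments meet the threshold.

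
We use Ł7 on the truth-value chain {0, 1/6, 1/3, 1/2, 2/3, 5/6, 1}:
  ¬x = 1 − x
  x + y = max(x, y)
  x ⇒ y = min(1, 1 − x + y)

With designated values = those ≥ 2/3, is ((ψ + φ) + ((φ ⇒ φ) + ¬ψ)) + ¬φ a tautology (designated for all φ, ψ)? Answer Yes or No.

At φ = 5/6, ψ = 0, for instance:
ψ + φ = 0 + 5/6 = 5/6
φ ⇒ φ = 5/6 ⇒ 5/6 = 1
¬ψ = ¬0 = 1
(φ ⇒ φ) + ¬ψ = 1 + 1 = 1
(ψ + φ) + ((φ ⇒ φ) + ¬ψ) = 5/6 + 1 = 1
¬φ = ¬5/6 = 1/6
((ψ + φ) + ((φ ⇒ φ) + ¬ψ)) + ¬φ = 1 + 1/6 = 1
and checking the remaining 48 assignments likewise gives ≥ 2/3 in every case.

Yes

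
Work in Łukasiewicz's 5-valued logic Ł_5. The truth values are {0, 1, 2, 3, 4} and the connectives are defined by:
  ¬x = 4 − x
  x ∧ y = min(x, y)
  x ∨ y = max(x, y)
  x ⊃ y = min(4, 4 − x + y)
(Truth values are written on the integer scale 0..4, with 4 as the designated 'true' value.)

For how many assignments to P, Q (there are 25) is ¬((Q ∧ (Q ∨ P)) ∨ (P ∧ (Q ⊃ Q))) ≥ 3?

value 4: 1 assignment (counts)
value 3: 3 assignments (counts)
value 2: 5 assignments
value 1: 7 assignments
value 0: 9 assignments
So 4 of the 25 assignments meet the threshold.

4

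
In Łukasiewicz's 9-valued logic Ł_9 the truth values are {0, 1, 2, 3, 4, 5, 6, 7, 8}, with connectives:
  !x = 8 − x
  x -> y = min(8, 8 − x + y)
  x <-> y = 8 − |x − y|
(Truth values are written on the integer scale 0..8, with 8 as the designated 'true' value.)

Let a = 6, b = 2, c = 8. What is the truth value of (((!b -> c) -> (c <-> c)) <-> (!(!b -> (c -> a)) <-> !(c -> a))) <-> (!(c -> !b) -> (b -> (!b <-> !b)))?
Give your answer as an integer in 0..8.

!b = !2 = 6
!b -> c = 6 -> 8 = 8
c <-> c = 8 <-> 8 = 8
(!b -> c) -> (c <-> c) = 8 -> 8 = 8
!b = !2 = 6
c -> a = 8 -> 6 = 6
!b -> (c -> a) = 6 -> 6 = 8
!(!b -> (c -> a)) = !8 = 0
c -> a = 8 -> 6 = 6
!(c -> a) = !6 = 2
!(!b -> (c -> a)) <-> !(c -> a) = 0 <-> 2 = 6
((!b -> c) -> (c <-> c)) <-> (!(!b -> (c -> a)) <-> !(c -> a)) = 8 <-> 6 = 6
!b = !2 = 6
c -> !b = 8 -> 6 = 6
!(c -> !b) = !6 = 2
!b = !2 = 6
!b = !2 = 6
!b <-> !b = 6 <-> 6 = 8
b -> (!b <-> !b) = 2 -> 8 = 8
!(c -> !b) -> (b -> (!b <-> !b)) = 2 -> 8 = 8
(((!b -> c) -> (c <-> c)) <-> (!(!b -> (c -> a)) <-> !(c -> a))) <-> (!(c -> !b) -> (b -> (!b <-> !b))) = 6 <-> 8 = 6

6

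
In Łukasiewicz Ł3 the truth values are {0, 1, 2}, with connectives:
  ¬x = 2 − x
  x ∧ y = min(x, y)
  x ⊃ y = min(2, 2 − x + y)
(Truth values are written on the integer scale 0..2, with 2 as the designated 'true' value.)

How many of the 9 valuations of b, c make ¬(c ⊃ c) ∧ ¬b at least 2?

0

b = 0, c = 0 ↦ 0  <
b = 0, c = 1 ↦ 0  <
b = 0, c = 2 ↦ 0  <
b = 1, c = 0 ↦ 0  <
b = 1, c = 1 ↦ 0  <
b = 1, c = 2 ↦ 0  <
b = 2, c = 0 ↦ 0  <
b = 2, c = 1 ↦ 0  <
b = 2, c = 2 ↦ 0  <
So 0 of the 9 assignments meet the threshold.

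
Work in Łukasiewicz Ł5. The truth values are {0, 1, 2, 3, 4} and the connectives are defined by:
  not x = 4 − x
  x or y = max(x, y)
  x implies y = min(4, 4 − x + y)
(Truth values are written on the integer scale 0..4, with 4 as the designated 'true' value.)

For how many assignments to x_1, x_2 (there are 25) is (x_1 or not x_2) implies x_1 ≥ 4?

value 4: 15 assignments (counts)
value 3: 4 assignments
value 2: 3 assignments
value 1: 2 assignments
value 0: 1 assignment
So 15 of the 25 assignments meet the threshold.

15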